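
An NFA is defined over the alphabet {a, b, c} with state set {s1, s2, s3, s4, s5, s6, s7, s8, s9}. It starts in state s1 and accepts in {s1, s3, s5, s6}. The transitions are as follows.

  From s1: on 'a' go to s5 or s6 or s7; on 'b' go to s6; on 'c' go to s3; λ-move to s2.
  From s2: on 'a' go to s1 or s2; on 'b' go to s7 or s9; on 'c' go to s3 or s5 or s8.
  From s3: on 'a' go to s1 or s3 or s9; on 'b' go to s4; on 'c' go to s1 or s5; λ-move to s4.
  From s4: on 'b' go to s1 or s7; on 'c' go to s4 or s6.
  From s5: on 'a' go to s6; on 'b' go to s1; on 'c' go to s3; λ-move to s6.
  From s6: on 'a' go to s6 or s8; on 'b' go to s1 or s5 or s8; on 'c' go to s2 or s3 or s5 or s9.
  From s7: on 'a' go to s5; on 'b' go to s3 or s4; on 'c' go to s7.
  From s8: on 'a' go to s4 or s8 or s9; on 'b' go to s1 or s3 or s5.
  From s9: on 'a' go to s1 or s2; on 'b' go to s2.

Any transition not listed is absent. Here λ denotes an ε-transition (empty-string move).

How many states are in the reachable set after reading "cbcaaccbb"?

Start: ε-closure({s1}) = {s1, s2}.
Read 'c': {s1, s2} → {s3, s4, s5, s6, s8}.
Read 'b': {s3, s4, s5, s6, s8} → {s1, s2, s3, s4, s5, s6, s7, s8}.
Read 'c': {s1, s2, s3, s4, s5, s6, s7, s8} → {s1, s2, s3, s4, s5, s6, s7, s8, s9}.
Read 'a': {s1, s2, s3, s4, s5, s6, s7, s8, s9} → {s1, s2, s3, s4, s5, s6, s7, s8, s9}.
Read 'a': {s1, s2, s3, s4, s5, s6, s7, s8, s9} → {s1, s2, s3, s4, s5, s6, s7, s8, s9}.
Read 'c': {s1, s2, s3, s4, s5, s6, s7, s8, s9} → {s1, s2, s3, s4, s5, s6, s7, s8, s9}.
Read 'c': {s1, s2, s3, s4, s5, s6, s7, s8, s9} → {s1, s2, s3, s4, s5, s6, s7, s8, s9}.
Read 'b': {s1, s2, s3, s4, s5, s6, s7, s8, s9} → {s1, s2, s3, s4, s5, s6, s7, s8, s9}.
Read 'b': {s1, s2, s3, s4, s5, s6, s7, s8, s9} → {s1, s2, s3, s4, s5, s6, s7, s8, s9}.
That set has 9 states.

9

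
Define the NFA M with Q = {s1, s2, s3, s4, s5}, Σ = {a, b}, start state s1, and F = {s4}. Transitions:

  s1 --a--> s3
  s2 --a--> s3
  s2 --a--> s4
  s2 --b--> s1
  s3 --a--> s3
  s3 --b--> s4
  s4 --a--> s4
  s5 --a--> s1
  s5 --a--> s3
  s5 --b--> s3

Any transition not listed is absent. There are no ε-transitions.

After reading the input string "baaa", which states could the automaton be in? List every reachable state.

∅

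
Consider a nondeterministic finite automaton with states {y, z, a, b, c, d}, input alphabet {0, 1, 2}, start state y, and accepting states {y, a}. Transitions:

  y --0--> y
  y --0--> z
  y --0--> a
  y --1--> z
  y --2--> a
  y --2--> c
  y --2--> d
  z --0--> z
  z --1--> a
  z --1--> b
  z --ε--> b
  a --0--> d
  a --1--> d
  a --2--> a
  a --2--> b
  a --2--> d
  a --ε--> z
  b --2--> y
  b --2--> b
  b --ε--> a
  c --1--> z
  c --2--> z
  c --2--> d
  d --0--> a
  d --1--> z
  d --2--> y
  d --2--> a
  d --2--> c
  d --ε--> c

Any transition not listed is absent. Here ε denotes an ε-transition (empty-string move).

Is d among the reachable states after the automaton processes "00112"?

Yes

Start in {y}.
Read '0': {y} → {y, z, a, b}.
Read '0': {y, z, a, b} → {y, z, a, b, c, d}.
Read '1': {y, z, a, b, c, d} → {z, a, b, c, d}.
Read '1': {z, a, b, c, d} → {z, a, b, c, d}.
Read '2': {z, a, b, c, d} → {y, z, a, b, c, d}.
State d is in {y, z, a, b, c, d}.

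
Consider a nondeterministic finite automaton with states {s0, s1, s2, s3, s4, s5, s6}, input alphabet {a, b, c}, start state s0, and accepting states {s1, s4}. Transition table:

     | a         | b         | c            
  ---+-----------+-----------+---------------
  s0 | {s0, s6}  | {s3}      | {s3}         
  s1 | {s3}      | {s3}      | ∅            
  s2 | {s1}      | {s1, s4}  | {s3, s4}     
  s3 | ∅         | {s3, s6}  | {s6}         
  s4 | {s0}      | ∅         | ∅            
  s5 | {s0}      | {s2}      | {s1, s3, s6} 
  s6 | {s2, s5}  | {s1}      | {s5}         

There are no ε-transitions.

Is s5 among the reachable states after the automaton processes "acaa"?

Start in {s0}.
Read 'a': {s0} → {s0, s6}.
Read 'c': {s0, s6} → {s3, s5}.
Read 'a': {s3, s5} → {s0}.
Read 'a': {s0} → {s0, s6}.
State s5 is not in {s0, s6}.

No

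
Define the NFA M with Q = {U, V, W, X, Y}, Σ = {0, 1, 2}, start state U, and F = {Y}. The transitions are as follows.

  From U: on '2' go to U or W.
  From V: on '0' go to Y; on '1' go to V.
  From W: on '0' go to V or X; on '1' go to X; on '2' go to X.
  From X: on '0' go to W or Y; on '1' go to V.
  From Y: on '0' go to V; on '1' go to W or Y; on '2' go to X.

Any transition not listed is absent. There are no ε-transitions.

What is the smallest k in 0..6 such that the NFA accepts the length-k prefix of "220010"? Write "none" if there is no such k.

3

Start in {U}.
Read '2': U→{U, W}; now {U, W}.
Read '2': U→{U, W}, W→{X}; now {U, W, X}.
Read '0': U→∅, W→{V, X}, X→{W, Y}; now {V, W, X, Y}.
None of the earlier sets intersect F, but {V, W, X, Y} does.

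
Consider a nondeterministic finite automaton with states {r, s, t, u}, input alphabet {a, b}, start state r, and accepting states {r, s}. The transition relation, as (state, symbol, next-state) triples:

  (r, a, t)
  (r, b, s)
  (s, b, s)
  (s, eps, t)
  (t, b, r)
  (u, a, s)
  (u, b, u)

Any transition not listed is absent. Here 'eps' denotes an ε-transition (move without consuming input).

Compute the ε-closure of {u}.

Begin with {u}.
No ε-moves leave this set, so the closure equals the set itself.

{u}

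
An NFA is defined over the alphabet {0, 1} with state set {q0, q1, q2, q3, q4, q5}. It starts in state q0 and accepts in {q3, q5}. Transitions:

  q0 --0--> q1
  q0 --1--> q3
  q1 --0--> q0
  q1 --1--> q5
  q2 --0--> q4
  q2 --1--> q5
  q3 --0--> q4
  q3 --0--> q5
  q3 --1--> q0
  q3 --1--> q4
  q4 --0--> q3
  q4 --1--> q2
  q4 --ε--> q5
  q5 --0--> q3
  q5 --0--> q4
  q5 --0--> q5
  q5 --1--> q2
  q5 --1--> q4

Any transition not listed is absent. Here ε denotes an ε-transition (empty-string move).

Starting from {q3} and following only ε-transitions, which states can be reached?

{q3}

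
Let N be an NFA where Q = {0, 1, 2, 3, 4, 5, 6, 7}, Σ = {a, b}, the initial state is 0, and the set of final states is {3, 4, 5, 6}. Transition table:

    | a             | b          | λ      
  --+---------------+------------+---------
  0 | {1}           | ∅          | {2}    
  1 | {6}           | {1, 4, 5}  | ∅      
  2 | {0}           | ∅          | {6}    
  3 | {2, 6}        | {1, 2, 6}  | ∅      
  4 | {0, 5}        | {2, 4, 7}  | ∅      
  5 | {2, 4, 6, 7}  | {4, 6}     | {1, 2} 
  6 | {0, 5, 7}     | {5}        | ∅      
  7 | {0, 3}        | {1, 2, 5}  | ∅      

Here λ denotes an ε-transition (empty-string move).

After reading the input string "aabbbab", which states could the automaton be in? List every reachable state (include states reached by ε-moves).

{1, 2, 4, 5, 6, 7}

Start: ε-closure({0}) = {0, 2, 6}.
Read 'a': 0→{1}, 2→{0}, 6→{0, 5, 7}; union {0, 1, 5, 7}; ε-closure = {0, 1, 2, 5, 6, 7}.
Read 'a': 0→{1}, 1→{6}, 2→{0}, 5→{2, 4, 6, 7}, 6→{0, 5, 7}, 7→{0, 3}; now {0, 1, 2, 3, 4, 5, 6, 7}.
Read 'b': 0→∅, 1→{1, 4, 5}, 2→∅, 3→{1, 2, 6}, 4→{2, 4, 7}, 5→{4, 6}, 6→{5}, 7→{1, 2, 5}; now {1, 2, 4, 5, 6, 7}.
Read 'b': 1→{1, 4, 5}, 2→∅, 4→{2, 4, 7}, 5→{4, 6}, 6→{5}, 7→{1, 2, 5}; now {1, 2, 4, 5, 6, 7}.
Read 'b': 1→{1, 4, 5}, 2→∅, 4→{2, 4, 7}, 5→{4, 6}, 6→{5}, 7→{1, 2, 5}; now {1, 2, 4, 5, 6, 7}.
Read 'a': 1→{6}, 2→{0}, 4→{0, 5}, 5→{2, 4, 6, 7}, 6→{0, 5, 7}, 7→{0, 3}; union {0, 2, 3, 4, 5, 6, 7}; ε-closure = {0, 1, 2, 3, 4, 5, 6, 7}.
Read 'b': 0→∅, 1→{1, 4, 5}, 2→∅, 3→{1, 2, 6}, 4→{2, 4, 7}, 5→{4, 6}, 6→{5}, 7→{1, 2, 5}; now {1, 2, 4, 5, 6, 7}.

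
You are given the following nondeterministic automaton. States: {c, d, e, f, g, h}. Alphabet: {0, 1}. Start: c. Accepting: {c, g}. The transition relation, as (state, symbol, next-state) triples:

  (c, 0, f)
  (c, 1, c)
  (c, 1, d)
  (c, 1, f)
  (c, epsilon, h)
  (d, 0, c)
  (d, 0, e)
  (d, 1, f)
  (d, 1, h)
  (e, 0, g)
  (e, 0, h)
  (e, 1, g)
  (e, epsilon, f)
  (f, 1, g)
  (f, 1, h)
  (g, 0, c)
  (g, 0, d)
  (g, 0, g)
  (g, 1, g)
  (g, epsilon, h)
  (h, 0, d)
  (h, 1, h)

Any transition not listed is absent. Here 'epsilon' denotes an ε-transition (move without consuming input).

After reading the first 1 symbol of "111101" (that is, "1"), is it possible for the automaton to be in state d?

Yes

Start: ε-closure({c}) = {c, h}.
Read '1': c→{c, d, f}, h→{h}; now {c, d, f, h}.
State d is in {c, d, f, h}.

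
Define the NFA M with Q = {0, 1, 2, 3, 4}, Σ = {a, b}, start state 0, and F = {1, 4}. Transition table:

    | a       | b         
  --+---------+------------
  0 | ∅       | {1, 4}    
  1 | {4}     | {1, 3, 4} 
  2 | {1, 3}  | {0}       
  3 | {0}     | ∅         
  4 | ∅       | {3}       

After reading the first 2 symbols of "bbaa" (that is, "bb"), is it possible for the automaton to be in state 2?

Start in {0}.
Read 'b': {0} → {1, 4}.
Read 'b': {1, 4} → {1, 3, 4}.
State 2 is not in {1, 3, 4}.

No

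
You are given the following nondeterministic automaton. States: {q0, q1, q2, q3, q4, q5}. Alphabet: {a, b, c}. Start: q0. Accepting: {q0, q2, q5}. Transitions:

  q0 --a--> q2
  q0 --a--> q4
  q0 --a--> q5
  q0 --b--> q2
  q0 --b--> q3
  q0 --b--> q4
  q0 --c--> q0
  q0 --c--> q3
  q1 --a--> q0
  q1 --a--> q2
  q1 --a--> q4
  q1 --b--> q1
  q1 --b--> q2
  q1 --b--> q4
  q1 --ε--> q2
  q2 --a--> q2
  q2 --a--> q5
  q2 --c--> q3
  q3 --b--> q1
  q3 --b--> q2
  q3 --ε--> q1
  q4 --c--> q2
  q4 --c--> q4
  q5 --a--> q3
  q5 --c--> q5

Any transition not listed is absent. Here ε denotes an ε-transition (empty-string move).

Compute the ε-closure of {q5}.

{q5}

Begin with {q5}.
No ε-moves leave this set, so the closure equals the set itself.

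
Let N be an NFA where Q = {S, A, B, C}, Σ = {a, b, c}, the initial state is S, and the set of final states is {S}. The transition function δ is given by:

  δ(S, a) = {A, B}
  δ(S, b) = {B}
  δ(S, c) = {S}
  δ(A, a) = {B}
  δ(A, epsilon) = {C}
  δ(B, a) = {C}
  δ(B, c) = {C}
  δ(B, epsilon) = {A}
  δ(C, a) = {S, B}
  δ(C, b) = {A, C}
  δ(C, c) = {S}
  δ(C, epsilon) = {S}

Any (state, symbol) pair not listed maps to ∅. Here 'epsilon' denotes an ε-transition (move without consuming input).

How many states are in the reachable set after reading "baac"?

2

Start in {S}.
Read 'b': {S} → {S, A, B, C}.
Read 'a': {S, A, B, C} → {S, A, B, C}.
Read 'a': {S, A, B, C} → {S, A, B, C}.
Read 'c': {S, A, B, C} → {S, C}.
That set has 2 states.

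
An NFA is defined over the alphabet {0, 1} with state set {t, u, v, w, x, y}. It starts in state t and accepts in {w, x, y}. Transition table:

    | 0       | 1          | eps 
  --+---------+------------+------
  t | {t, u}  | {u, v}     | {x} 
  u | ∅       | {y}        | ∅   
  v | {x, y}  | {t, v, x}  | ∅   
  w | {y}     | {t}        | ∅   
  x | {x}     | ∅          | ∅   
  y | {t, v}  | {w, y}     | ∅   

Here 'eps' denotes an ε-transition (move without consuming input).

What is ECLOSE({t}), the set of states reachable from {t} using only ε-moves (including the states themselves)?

{t, x}

Begin with {t}.
ε-move t → x; add x.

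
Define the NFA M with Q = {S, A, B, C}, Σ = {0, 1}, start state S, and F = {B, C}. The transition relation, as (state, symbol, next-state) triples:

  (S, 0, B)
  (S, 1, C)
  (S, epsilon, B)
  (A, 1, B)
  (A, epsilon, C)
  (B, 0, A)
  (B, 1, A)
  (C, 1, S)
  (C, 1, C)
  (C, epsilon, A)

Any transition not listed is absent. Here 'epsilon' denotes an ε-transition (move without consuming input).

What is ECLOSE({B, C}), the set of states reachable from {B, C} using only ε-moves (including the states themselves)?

{A, B, C}

Begin with {B, C}.
ε-move C → A; add A.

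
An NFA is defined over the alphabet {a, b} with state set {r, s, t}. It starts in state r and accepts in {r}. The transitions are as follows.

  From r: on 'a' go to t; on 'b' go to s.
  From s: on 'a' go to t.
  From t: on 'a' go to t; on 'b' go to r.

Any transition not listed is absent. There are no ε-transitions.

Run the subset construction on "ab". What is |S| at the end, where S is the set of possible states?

1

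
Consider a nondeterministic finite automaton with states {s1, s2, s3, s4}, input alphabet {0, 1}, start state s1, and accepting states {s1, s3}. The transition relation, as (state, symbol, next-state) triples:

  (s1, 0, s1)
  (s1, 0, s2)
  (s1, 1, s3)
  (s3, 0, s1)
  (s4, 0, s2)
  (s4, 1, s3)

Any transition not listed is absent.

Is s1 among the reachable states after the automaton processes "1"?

No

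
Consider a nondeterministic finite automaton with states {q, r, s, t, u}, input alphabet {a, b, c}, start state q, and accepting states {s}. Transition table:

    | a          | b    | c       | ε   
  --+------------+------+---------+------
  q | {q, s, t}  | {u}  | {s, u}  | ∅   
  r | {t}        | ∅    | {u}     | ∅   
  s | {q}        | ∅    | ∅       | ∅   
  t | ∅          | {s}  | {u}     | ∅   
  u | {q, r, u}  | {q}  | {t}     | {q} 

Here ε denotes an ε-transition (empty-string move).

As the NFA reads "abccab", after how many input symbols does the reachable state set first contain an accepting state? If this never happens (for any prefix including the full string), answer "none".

Start in {q}.
Read 'a': {q} → {q, s, t}.
None of the earlier sets intersect F, but {q, s, t} does.

1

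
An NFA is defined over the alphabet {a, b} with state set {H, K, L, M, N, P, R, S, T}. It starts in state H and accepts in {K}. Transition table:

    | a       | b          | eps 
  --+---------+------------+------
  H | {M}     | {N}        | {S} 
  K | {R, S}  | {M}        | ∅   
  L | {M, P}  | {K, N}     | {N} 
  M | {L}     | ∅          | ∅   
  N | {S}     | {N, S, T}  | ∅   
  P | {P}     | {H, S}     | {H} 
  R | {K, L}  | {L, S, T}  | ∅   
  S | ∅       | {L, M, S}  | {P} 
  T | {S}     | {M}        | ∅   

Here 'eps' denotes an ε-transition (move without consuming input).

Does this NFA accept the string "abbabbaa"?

Yes

Start: ε-closure({H}) = {H, P, S}.
Read 'a': {H, P, S} → {H, M, P, S}.
Read 'b': {H, M, P, S} → {H, L, M, N, P, S}.
Read 'b': {H, L, M, N, P, S} → {H, K, L, M, N, P, S, T}.
Read 'a': {H, K, L, M, N, P, S, T} → {H, L, M, N, P, R, S}.
Read 'b': {H, L, M, N, P, R, S} → {H, K, L, M, N, P, S, T}.
Read 'b': {H, K, L, M, N, P, S, T} → {H, K, L, M, N, P, S, T}.
Read 'a': {H, K, L, M, N, P, S, T} → {H, L, M, N, P, R, S}.
Read 'a': {H, L, M, N, P, R, S} → {H, K, L, M, N, P, S}.
The final set {H, K, L, M, N, P, S} contains the accepting state K.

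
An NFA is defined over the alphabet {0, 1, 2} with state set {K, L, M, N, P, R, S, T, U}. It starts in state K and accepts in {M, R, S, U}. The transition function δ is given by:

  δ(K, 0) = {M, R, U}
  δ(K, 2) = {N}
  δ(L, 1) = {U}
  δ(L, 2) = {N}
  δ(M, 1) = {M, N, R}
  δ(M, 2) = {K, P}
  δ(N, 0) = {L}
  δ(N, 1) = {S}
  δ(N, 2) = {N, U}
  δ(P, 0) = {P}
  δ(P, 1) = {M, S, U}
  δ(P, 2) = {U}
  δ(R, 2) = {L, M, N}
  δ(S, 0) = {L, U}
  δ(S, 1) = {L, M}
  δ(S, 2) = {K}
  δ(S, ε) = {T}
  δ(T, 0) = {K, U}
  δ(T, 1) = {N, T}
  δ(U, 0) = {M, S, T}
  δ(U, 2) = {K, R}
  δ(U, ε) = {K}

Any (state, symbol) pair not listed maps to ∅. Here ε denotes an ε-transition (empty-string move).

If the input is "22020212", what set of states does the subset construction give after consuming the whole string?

Start in {K}.
Read '2': K→{N}; now {N}.
Read '2': N→{N, U}; union {N, U}; ε-closure = {K, N, U}.
Read '0': K→{M, R, U}, N→{L}, U→{M, S, T}; union {L, M, R, S, T, U}; ε-closure = {K, L, M, R, S, T, U}.
Read '2': K→{N}, L→{N}, M→{K, P}, R→{L, M, N}, S→{K}, T→∅, U→{K, R}; now {K, L, M, N, P, R}.
Read '0': K→{M, R, U}, L→∅, M→∅, N→{L}, P→{P}, R→∅; union {L, M, P, R, U}; ε-closure = {K, L, M, P, R, U}.
Read '2': K→{N}, L→{N}, M→{K, P}, P→{U}, R→{L, M, N}, U→{K, R}; now {K, L, M, N, P, R, U}.
Read '1': K→∅, L→{U}, M→{M, N, R}, N→{S}, P→{M, S, U}, R→∅, U→∅; union {M, N, R, S, U}; ε-closure = {K, M, N, R, S, T, U}.
Read '2': K→{N}, M→{K, P}, N→{N, U}, R→{L, M, N}, S→{K}, T→∅, U→{K, R}; now {K, L, M, N, P, R, U}.

{K, L, M, N, P, R, U}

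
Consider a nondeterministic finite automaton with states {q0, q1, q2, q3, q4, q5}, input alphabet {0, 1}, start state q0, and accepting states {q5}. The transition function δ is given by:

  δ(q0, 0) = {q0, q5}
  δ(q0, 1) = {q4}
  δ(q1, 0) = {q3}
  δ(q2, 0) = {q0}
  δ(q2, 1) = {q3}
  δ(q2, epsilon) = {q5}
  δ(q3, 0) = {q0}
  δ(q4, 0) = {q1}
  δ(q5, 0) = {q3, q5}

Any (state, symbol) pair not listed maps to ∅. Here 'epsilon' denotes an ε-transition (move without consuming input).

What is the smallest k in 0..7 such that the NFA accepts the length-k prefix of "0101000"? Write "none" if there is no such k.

1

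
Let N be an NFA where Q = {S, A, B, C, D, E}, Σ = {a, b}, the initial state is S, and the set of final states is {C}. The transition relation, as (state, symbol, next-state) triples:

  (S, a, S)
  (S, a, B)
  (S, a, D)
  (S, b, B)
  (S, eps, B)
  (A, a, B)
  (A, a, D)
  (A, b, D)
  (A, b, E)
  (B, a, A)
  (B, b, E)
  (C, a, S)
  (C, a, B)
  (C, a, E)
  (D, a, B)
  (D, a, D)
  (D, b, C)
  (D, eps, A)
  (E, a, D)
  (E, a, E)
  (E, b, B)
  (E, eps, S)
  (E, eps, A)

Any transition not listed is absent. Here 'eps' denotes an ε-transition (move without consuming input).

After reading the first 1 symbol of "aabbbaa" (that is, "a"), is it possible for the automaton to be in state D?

Yes

Start: ε-closure({S}) = {S, B}.
Read 'a': {S, B} → {S, A, B, D}.
State D is in {S, A, B, D}.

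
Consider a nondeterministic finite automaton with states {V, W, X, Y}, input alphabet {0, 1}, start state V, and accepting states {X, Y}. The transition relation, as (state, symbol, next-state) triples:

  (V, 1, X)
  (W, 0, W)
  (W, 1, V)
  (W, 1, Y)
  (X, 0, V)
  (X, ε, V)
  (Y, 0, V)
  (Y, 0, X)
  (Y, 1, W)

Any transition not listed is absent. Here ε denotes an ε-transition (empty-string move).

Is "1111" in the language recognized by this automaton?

Yes

Start in {V}.
Read '1': V→{X}; union {X}; ε-closure = {V, X}.
Read '1': V→{X}, X→∅; union {X}; ε-closure = {V, X}.
Read '1': V→{X}, X→∅; union {X}; ε-closure = {V, X}.
Read '1': V→{X}, X→∅; union {X}; ε-closure = {V, X}.
The final set {V, X} contains the accepting state X.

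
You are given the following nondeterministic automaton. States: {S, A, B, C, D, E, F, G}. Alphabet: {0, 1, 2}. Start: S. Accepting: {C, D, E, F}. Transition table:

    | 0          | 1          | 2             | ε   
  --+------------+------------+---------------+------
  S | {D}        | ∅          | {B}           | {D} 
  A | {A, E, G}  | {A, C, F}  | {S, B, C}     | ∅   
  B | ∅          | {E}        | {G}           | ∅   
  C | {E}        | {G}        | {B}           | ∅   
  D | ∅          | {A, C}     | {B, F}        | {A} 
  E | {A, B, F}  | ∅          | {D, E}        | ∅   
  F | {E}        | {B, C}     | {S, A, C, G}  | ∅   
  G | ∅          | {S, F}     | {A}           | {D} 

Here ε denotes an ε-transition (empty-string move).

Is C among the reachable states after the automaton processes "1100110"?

No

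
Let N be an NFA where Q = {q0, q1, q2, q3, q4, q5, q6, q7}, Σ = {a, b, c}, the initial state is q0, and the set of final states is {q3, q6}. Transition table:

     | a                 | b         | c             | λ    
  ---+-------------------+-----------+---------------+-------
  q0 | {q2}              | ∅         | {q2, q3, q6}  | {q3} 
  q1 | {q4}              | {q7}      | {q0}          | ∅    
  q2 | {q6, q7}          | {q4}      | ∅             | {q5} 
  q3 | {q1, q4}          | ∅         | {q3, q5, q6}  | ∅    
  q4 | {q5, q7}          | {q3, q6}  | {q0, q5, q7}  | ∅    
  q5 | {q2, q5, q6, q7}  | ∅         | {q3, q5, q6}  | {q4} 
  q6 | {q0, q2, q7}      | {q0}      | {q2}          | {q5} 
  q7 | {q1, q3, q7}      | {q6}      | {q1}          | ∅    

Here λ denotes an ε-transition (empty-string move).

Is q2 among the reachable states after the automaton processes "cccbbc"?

Start: ε-closure({q0}) = {q0, q3}.
Read 'c': {q0, q3} → {q2, q3, q4, q5, q6}.
Read 'c': {q2, q3, q4, q5, q6} → {q0, q2, q3, q4, q5, q6, q7}.
Read 'c': {q0, q2, q3, q4, q5, q6, q7} → {q0, q1, q2, q3, q4, q5, q6, q7}.
Read 'b': {q0, q1, q2, q3, q4, q5, q6, q7} → {q0, q3, q4, q5, q6, q7}.
Read 'b': {q0, q3, q4, q5, q6, q7} → {q0, q3, q4, q5, q6}.
Read 'c': {q0, q3, q4, q5, q6} → {q0, q2, q3, q4, q5, q6, q7}.
State q2 is in {q0, q2, q3, q4, q5, q6, q7}.

Yes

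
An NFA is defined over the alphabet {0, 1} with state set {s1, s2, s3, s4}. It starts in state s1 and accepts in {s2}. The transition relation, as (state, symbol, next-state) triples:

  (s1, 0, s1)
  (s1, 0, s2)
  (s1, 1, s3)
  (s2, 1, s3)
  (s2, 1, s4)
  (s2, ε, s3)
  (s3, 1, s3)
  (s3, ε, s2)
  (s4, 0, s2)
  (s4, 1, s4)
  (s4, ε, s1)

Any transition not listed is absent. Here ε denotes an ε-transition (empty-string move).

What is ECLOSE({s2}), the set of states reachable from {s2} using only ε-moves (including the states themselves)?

{s2, s3}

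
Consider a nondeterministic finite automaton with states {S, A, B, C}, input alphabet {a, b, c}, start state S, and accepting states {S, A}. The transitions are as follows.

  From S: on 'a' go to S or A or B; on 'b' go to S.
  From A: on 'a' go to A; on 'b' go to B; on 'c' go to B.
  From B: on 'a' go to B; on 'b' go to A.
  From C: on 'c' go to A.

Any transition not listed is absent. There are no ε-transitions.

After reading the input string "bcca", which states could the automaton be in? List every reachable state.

Start in {S}.
Read 'b': {S} → {S}.
Read 'c': {S} → ∅.
The set is empty and remains empty for the remaining 2 symbols.

∅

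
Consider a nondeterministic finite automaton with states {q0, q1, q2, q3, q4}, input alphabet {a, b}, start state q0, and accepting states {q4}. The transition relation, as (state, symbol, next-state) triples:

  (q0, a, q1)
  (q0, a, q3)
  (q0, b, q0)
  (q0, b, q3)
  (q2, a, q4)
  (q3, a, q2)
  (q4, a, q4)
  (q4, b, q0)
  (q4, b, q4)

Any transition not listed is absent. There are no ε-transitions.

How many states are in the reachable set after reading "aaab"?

2

Start in {q0}.
Read 'a': {q0} → {q1, q3}.
Read 'a': {q1, q3} → {q2}.
Read 'a': {q2} → {q4}.
Read 'b': {q4} → {q0, q4}.
That set has 2 states.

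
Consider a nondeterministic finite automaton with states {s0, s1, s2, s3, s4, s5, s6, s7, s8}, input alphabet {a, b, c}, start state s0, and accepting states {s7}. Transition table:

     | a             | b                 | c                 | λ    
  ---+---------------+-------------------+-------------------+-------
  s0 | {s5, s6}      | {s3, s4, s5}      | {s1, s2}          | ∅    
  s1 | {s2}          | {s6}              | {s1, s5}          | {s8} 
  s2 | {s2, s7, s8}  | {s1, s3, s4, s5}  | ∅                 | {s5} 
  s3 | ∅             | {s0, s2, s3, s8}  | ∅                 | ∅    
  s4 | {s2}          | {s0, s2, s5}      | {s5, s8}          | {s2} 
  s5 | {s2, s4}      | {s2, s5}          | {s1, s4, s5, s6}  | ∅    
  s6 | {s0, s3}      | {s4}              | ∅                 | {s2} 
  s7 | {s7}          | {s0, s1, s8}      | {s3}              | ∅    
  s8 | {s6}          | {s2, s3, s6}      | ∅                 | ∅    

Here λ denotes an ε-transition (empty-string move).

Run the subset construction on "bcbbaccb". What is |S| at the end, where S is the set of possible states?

Start in {s0}.
Read 'b': {s0} → {s2, s3, s4, s5}.
Read 'c': {s2, s3, s4, s5} → {s1, s2, s4, s5, s6, s8}.
Read 'b': {s1, s2, s4, s5, s6, s8} → {s0, s1, s2, s3, s4, s5, s6, s8}.
Read 'b': {s0, s1, s2, s3, s4, s5, s6, s8} → {s0, s1, s2, s3, s4, s5, s6, s8}.
Read 'a': {s0, s1, s2, s3, s4, s5, s6, s8} → {s0, s2, s3, s4, s5, s6, s7, s8}.
Read 'c': {s0, s2, s3, s4, s5, s6, s7, s8} → {s1, s2, s3, s4, s5, s6, s8}.
Read 'c': {s1, s2, s3, s4, s5, s6, s8} → {s1, s2, s4, s5, s6, s8}.
Read 'b': {s1, s2, s4, s5, s6, s8} → {s0, s1, s2, s3, s4, s5, s6, s8}.
That set has 8 states.

8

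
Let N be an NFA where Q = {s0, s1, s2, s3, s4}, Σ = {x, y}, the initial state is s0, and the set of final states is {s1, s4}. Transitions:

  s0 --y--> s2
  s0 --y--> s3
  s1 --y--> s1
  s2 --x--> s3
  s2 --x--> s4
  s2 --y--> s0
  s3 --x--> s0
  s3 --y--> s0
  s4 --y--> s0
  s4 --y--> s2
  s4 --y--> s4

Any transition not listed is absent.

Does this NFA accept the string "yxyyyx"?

Yes

Start in {s0}.
Read 'y': s0→{s2, s3}; now {s2, s3}.
Read 'x': s2→{s3, s4}, s3→{s0}; now {s0, s3, s4}.
Read 'y': s0→{s2, s3}, s3→{s0}, s4→{s0, s2, s4}; now {s0, s2, s3, s4}.
Read 'y': s0→{s2, s3}, s2→{s0}, s3→{s0}, s4→{s0, s2, s4}; now {s0, s2, s3, s4}.
Read 'y': s0→{s2, s3}, s2→{s0}, s3→{s0}, s4→{s0, s2, s4}; now {s0, s2, s3, s4}.
Read 'x': s0→∅, s2→{s3, s4}, s3→{s0}, s4→∅; now {s0, s3, s4}.
The final set {s0, s3, s4} contains the accepting state s4.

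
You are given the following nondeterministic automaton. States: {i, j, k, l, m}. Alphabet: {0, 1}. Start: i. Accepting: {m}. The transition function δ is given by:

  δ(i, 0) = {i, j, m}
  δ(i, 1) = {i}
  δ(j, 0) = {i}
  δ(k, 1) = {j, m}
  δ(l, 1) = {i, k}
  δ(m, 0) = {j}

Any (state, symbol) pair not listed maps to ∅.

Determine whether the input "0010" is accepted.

Start in {i}.
Read '0': {i} → {i, j, m}.
Read '0': {i, j, m} → {i, j, m}.
Read '1': {i, j, m} → {i}.
Read '0': {i} → {i, j, m}.
The final set {i, j, m} contains the accepting state m.

Yes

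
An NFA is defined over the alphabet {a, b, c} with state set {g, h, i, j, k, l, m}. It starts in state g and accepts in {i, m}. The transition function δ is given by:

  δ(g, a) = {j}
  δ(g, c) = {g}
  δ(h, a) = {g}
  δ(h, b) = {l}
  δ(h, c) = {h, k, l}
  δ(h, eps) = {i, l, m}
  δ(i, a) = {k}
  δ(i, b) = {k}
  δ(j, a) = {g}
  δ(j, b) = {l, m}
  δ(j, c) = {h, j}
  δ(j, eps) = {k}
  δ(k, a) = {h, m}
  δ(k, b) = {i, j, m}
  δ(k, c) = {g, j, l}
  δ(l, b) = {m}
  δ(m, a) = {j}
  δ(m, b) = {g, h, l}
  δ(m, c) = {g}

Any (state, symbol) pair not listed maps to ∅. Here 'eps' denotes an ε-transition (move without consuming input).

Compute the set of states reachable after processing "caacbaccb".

{g, h, i, j, k, l, m}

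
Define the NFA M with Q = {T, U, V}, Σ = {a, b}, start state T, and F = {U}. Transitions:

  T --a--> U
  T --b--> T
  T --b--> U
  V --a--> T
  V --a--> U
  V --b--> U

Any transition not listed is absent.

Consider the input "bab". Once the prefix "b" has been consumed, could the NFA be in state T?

Yes

Start in {T}.
Read 'b': T→{T, U}; now {T, U}.
State T is in {T, U}.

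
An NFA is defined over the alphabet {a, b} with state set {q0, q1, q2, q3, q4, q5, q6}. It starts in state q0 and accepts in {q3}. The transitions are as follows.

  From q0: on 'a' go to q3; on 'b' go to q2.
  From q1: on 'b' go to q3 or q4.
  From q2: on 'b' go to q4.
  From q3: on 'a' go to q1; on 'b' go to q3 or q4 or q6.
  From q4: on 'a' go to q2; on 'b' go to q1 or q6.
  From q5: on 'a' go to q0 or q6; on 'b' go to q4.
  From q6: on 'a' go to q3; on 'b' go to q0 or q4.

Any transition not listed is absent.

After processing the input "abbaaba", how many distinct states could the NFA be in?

Start in {q0}.
Read 'a': {q0} → {q3}.
Read 'b': {q3} → {q3, q4, q6}.
Read 'b': {q3, q4, q6} → {q0, q1, q3, q4, q6}.
Read 'a': {q0, q1, q3, q4, q6} → {q1, q2, q3}.
Read 'a': {q1, q2, q3} → {q1}.
Read 'b': {q1} → {q3, q4}.
Read 'a': {q3, q4} → {q1, q2}.
That set has 2 states.

2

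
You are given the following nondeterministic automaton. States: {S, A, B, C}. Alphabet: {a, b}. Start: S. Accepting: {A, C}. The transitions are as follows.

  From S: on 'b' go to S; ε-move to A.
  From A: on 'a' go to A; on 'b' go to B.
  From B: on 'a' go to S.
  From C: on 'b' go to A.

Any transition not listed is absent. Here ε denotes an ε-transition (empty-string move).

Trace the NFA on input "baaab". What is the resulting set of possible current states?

{B}

Start: ε-closure({S}) = {S, A}.
Read 'b': S→{S}, A→{B}; union {S, B}; ε-closure = {S, A, B}.
Read 'a': S→∅, A→{A}, B→{S}; now {S, A}.
Read 'a': S→∅, A→{A}; now {A}.
Read 'a': A→{A}; now {A}.
Read 'b': A→{B}; now {B}.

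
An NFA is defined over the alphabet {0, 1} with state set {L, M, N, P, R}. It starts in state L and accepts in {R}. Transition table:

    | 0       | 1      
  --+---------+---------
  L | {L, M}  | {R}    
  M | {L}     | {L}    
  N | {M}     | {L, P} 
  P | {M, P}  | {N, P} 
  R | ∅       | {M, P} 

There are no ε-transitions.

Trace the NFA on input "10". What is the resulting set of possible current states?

Start in {L}.
Read '1': L→{R}; now {R}.
Read '0': R→∅; now ∅.

∅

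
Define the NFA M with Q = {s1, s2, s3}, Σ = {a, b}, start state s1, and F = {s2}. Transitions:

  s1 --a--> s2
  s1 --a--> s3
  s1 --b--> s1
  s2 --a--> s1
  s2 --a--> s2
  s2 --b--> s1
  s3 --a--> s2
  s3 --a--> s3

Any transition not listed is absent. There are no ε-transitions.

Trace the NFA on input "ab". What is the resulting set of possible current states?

{s1}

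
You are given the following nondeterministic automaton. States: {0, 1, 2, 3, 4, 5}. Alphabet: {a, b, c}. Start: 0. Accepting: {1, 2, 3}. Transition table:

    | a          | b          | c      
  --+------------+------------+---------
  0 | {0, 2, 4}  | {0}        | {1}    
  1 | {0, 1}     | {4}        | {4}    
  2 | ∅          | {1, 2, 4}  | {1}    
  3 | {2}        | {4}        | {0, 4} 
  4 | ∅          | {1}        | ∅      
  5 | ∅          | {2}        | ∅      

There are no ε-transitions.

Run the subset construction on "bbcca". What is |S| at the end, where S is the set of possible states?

Start in {0}.
Read 'b': {0} → {0}.
Read 'b': {0} → {0}.
Read 'c': {0} → {1}.
Read 'c': {1} → {4}.
Read 'a': {4} → ∅.
That set has 0 states.

0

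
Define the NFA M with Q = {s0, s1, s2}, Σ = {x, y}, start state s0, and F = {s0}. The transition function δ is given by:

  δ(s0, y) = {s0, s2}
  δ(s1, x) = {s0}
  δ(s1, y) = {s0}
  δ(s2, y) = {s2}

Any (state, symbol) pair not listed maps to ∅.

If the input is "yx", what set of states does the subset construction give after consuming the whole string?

Start in {s0}.
Read 'y': {s0} → {s0, s2}.
Read 'x': {s0, s2} → ∅.

∅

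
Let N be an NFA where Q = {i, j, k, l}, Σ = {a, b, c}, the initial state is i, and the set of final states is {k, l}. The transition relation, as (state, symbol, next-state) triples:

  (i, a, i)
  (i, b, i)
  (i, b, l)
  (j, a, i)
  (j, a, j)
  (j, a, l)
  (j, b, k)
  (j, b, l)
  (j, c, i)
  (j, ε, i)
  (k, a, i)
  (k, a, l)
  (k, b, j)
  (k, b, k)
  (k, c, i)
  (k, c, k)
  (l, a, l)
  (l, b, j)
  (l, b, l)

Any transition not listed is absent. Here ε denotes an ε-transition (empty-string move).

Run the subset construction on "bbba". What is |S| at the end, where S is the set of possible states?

Start in {i}.
Read 'b': {i} → {i, l}.
Read 'b': {i, l} → {i, j, l}.
Read 'b': {i, j, l} → {i, j, k, l}.
Read 'a': {i, j, k, l} → {i, j, l}.
That set has 3 states.

3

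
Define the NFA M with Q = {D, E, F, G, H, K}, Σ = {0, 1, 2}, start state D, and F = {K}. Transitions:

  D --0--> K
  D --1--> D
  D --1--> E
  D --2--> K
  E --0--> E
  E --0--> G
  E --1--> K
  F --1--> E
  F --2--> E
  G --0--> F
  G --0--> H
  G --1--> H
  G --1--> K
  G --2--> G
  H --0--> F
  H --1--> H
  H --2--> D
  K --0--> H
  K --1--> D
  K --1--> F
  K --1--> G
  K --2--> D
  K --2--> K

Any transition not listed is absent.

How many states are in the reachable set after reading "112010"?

3

Start in {D}.
Read '1': D→{D, E}; now {D, E}.
Read '1': D→{D, E}, E→{K}; now {D, E, K}.
Read '2': D→{K}, E→∅, K→{D, K}; now {D, K}.
Read '0': D→{K}, K→{H}; now {H, K}.
Read '1': H→{H}, K→{D, F, G}; now {D, F, G, H}.
Read '0': D→{K}, F→∅, G→{F, H}, H→{F}; now {F, H, K}.
That set has 3 states.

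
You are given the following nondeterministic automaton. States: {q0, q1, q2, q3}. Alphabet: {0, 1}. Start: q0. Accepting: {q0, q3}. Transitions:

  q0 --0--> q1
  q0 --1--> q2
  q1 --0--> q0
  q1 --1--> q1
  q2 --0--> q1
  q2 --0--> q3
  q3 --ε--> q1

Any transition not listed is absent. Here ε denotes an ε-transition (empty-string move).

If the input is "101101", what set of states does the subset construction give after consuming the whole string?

{q2}

Start in {q0}.
Read '1': {q0} → {q2}.
Read '0': {q2} → {q1, q3}.
Read '1': {q1, q3} → {q1}.
Read '1': {q1} → {q1}.
Read '0': {q1} → {q0}.
Read '1': {q0} → {q2}.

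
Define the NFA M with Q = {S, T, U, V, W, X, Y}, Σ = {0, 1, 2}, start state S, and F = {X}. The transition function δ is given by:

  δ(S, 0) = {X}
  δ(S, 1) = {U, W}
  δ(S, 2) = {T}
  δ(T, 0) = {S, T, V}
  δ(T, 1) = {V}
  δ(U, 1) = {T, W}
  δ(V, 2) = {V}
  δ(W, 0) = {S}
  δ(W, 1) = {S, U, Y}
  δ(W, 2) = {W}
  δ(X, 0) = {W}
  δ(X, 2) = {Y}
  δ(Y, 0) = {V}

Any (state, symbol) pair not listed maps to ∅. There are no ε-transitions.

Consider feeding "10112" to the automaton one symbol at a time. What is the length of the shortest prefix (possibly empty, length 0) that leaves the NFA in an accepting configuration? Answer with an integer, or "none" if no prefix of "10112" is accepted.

none

Start in {S}.
Read '1': {S} → {U, W}.
Read '0': {U, W} → {S}.
Read '1': {S} → {U, W}.
Read '1': {U, W} → {S, T, U, W, Y}.
Read '2': {S, T, U, W, Y} → {T, W}.
No reachable set along the way intersects F.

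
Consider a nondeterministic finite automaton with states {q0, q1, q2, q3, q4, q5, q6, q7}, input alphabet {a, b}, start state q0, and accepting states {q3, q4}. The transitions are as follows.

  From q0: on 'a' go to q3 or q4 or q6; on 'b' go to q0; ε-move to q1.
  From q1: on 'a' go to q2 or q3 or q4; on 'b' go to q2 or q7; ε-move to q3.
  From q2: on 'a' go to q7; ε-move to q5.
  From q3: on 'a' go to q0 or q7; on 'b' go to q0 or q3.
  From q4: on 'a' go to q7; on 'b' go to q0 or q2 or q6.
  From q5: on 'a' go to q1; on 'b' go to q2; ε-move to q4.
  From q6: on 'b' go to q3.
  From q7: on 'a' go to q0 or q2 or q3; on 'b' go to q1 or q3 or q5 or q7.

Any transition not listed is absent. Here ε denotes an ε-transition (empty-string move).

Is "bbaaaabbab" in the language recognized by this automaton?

Start: ε-closure({q0}) = {q0, q1, q3}.
Read 'b': {q0, q1, q3} → {q0, q1, q2, q3, q4, q5, q7}.
Read 'b': {q0, q1, q2, q3, q4, q5, q7} → {q0, q1, q2, q3, q4, q5, q6, q7}.
Read 'a': {q0, q1, q2, q3, q4, q5, q6, q7} → {q0, q1, q2, q3, q4, q5, q6, q7}.
Read 'a': {q0, q1, q2, q3, q4, q5, q6, q7} → {q0, q1, q2, q3, q4, q5, q6, q7}.
Read 'a': {q0, q1, q2, q3, q4, q5, q6, q7} → {q0, q1, q2, q3, q4, q5, q6, q7}.
Read 'a': {q0, q1, q2, q3, q4, q5, q6, q7} → {q0, q1, q2, q3, q4, q5, q6, q7}.
Read 'b': {q0, q1, q2, q3, q4, q5, q6, q7} → {q0, q1, q2, q3, q4, q5, q6, q7}.
Read 'b': {q0, q1, q2, q3, q4, q5, q6, q7} → {q0, q1, q2, q3, q4, q5, q6, q7}.
Read 'a': {q0, q1, q2, q3, q4, q5, q6, q7} → {q0, q1, q2, q3, q4, q5, q6, q7}.
Read 'b': {q0, q1, q2, q3, q4, q5, q6, q7} → {q0, q1, q2, q3, q4, q5, q6, q7}.
The final set {q0, q1, q2, q3, q4, q5, q6, q7} contains the accepting states q3, q4.

Yes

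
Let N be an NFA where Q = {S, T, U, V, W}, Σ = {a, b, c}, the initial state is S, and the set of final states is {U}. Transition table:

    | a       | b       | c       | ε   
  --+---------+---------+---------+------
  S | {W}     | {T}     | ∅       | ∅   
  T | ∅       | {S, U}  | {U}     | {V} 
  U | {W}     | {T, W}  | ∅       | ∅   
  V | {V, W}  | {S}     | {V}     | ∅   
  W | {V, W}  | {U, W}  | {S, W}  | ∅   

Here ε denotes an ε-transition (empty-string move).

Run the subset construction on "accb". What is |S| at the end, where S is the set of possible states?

4

Start in {S}.
Read 'a': S→{W}; now {W}.
Read 'c': W→{S, W}; now {S, W}.
Read 'c': S→∅, W→{S, W}; now {S, W}.
Read 'b': S→{T}, W→{U, W}; union {T, U, W}; ε-closure = {T, U, V, W}.
That set has 4 states.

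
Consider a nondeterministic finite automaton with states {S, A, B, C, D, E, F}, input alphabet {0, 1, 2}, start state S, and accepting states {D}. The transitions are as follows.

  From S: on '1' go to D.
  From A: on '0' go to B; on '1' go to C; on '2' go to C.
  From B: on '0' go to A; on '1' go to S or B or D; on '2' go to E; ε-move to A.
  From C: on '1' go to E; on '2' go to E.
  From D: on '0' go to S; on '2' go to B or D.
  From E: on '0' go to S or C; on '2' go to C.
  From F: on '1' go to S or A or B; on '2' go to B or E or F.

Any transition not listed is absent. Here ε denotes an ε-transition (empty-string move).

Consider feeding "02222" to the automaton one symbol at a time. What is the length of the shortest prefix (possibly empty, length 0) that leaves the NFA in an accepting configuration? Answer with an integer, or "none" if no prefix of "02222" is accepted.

Start in {S}.
Read '0': S→∅; now ∅.
The set is empty and remains empty for the remaining 4 symbols.
No reachable set along the way intersects F.

none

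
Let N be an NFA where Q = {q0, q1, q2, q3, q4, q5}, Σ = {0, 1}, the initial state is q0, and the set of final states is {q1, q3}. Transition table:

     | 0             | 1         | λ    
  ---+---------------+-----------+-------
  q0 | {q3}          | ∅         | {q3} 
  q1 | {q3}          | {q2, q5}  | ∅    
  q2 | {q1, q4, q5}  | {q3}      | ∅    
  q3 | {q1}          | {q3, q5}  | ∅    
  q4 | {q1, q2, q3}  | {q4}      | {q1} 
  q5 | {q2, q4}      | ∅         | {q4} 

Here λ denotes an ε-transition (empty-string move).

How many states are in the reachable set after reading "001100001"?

Start: ε-closure({q0}) = {q0, q3}.
Read '0': q0→{q3}, q3→{q1}; now {q1, q3}.
Read '0': q1→{q3}, q3→{q1}; now {q1, q3}.
Read '1': q1→{q2, q5}, q3→{q3, q5}; union {q2, q3, q5}; ε-closure = {q1, q2, q3, q4, q5}.
Read '1': q1→{q2, q5}, q2→{q3}, q3→{q3, q5}, q4→{q4}, q5→∅; union {q2, q3, q4, q5}; ε-closure = {q1, q2, q3, q4, q5}.
Read '0': q1→{q3}, q2→{q1, q4, q5}, q3→{q1}, q4→{q1, q2, q3}, q5→{q2, q4}; now {q1, q2, q3, q4, q5}.
Read '0': q1→{q3}, q2→{q1, q4, q5}, q3→{q1}, q4→{q1, q2, q3}, q5→{q2, q4}; now {q1, q2, q3, q4, q5}.
Read '0': q1→{q3}, q2→{q1, q4, q5}, q3→{q1}, q4→{q1, q2, q3}, q5→{q2, q4}; now {q1, q2, q3, q4, q5}.
Read '0': q1→{q3}, q2→{q1, q4, q5}, q3→{q1}, q4→{q1, q2, q3}, q5→{q2, q4}; now {q1, q2, q3, q4, q5}.
Read '1': q1→{q2, q5}, q2→{q3}, q3→{q3, q5}, q4→{q4}, q5→∅; union {q2, q3, q4, q5}; ε-closure = {q1, q2, q3, q4, q5}.
That set has 5 states.

5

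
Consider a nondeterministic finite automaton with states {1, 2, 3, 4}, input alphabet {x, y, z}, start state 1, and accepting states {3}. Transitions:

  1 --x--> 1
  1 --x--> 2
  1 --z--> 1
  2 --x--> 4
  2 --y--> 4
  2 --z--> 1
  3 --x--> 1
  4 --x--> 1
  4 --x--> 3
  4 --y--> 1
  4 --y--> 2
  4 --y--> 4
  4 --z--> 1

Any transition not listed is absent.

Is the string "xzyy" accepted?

No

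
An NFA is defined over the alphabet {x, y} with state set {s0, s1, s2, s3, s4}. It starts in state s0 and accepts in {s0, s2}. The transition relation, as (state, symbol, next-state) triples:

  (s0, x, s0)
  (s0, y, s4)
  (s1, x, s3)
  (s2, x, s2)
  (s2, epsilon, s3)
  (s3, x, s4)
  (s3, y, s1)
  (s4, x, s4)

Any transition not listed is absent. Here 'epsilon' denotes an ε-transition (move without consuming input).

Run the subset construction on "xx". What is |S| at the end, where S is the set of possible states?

1

Start in {s0}.
Read 'x': s0→{s0}; now {s0}.
Read 'x': s0→{s0}; now {s0}.
That set has 1 state.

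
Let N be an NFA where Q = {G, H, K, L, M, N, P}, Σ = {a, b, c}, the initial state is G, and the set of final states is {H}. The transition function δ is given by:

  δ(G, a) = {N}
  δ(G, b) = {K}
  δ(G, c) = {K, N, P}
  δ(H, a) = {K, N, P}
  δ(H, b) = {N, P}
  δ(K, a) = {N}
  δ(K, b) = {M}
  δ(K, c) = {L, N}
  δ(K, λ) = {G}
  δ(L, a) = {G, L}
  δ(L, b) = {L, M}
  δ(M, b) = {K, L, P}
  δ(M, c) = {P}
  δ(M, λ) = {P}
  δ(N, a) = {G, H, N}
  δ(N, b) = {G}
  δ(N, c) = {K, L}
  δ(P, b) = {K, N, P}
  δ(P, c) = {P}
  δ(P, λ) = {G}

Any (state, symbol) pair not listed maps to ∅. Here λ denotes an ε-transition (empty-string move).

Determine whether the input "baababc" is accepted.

Start in {G}.
Read 'b': G→{K}; union {K}; ε-closure = {G, K}.
Read 'a': G→{N}, K→{N}; now {N}.
Read 'a': N→{G, H, N}; now {G, H, N}.
Read 'b': G→{K}, H→{N, P}, N→{G}; now {G, K, N, P}.
Read 'a': G→{N}, K→{N}, N→{G, H, N}, P→∅; now {G, H, N}.
Read 'b': G→{K}, H→{N, P}, N→{G}; now {G, K, N, P}.
Read 'c': G→{K, N, P}, K→{L, N}, N→{K, L}, P→{P}; union {K, L, N, P}; ε-closure = {G, K, L, N, P}.
The final set {G, K, L, N, P} contains no accepting state.

No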